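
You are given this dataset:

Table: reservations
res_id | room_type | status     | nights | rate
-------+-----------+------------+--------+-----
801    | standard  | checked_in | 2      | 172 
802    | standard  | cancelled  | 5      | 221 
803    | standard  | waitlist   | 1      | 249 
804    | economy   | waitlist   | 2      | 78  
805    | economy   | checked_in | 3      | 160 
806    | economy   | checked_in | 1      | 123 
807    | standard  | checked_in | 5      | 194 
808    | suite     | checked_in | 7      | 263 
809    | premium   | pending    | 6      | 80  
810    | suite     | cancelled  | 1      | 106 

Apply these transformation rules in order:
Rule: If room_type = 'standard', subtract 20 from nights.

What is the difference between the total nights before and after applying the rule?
80

Step 1: Original sum of nights = 33
Step 2: 4 records have room_type = 'standard'
Step 3: Each affected record changes by -20
Step 4: Total change = 4 × -20 = -80
Step 5: New sum = 33 + -80 = -47
Step 6: Difference = |-47 - 33| = 80
        (Sum decreased by 80)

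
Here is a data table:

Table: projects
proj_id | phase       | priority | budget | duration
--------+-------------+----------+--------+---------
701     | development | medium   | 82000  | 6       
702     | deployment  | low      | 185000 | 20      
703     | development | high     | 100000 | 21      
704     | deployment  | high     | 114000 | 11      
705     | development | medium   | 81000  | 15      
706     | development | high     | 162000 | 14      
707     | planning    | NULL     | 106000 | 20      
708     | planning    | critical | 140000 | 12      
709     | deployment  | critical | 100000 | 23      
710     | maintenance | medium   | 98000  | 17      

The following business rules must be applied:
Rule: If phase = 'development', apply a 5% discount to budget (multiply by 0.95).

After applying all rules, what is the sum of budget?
1146750.0

Step 1: Records with phase = 'development' have total budget = 425000
Step 2: Apply multiplier: 425000 × 0.95 = 403750.0
Step 3: Other records total: 743000
Step 4: Final sum = 403750.0 + 743000 = 1146750.0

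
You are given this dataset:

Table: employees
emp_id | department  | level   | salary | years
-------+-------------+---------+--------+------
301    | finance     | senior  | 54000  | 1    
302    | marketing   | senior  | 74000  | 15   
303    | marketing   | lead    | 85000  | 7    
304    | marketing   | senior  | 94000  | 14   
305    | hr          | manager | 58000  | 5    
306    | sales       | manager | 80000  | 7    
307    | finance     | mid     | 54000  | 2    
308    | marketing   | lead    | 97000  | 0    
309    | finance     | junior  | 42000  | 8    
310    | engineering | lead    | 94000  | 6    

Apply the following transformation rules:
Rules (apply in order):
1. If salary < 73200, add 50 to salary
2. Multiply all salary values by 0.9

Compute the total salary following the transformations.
658980.0

Step 1: Apply Rule 1 - Add 50 to records with salary < 73200
  - 4 records affected: 208000 + (4 × 50) = 208200
  - Unaffected records: 524000
  - Sum after Rule 1: 732200
Step 2: Apply Rule 2 - Multiply all by 0.9
  - 732200 × 0.9 = 658980.0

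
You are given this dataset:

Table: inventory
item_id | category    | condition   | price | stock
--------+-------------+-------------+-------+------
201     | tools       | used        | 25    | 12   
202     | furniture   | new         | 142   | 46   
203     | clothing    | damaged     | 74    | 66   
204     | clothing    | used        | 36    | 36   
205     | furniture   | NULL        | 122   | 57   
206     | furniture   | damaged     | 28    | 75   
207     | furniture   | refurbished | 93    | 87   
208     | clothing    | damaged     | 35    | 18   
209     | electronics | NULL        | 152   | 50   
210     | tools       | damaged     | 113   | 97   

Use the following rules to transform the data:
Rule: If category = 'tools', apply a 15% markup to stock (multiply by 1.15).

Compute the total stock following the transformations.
560.35

Step 1: Records with category = 'tools' have total stock = 109
Step 2: Apply multiplier: 109 × 1.15 = 125.35
Step 3: Other records total: 435
Step 4: Final sum = 125.35 + 435 = 560.35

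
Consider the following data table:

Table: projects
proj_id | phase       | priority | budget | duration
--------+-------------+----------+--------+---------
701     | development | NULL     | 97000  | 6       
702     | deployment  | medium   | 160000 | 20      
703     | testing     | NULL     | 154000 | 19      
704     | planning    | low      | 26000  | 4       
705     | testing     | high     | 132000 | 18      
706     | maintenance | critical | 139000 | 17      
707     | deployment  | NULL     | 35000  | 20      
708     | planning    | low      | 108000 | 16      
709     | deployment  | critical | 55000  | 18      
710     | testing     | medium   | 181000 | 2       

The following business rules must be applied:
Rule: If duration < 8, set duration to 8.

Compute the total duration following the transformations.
152

Step 1: 3 records have duration < 8
Step 2: These records originally summed to 12
Step 3: After setting to minimum: 3 × 8 = 24
Step 4: Unaffected records sum: 128
Step 5: Final sum = 24 + 128 = 152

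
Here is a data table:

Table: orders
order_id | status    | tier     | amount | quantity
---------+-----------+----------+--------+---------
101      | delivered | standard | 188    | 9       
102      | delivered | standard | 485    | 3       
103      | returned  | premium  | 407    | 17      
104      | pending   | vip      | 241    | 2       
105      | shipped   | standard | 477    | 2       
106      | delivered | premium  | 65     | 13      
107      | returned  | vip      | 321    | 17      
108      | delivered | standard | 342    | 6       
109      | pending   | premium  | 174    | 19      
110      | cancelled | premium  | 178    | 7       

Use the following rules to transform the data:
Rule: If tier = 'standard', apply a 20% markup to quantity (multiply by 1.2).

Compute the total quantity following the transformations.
99.0

Step 1: Records with tier = 'standard' have total quantity = 20
Step 2: Apply multiplier: 20 × 1.2 = 24.0
Step 3: Other records total: 75
Step 4: Final sum = 24.0 + 75 = 99.0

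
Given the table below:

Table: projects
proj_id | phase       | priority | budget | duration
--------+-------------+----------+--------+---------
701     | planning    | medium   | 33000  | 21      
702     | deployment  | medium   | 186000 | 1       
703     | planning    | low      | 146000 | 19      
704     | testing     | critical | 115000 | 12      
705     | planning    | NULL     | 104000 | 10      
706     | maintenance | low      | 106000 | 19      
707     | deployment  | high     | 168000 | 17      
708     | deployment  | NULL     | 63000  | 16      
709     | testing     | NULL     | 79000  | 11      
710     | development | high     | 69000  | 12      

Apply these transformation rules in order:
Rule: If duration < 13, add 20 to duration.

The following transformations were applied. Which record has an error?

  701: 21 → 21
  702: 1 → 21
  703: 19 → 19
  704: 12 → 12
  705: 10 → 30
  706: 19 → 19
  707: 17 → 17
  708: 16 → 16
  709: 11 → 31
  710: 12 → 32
Record 704 has an error. The correct transformed value should be 32, not 12.

Step 1: Check each record against the rule
Step 2: Record 704 has duration = 12
Step 3: Since 12 < 13, the bonus should have been applied
Step 4: Correct value = 32, but claimed value = 12
Conclusion: Record 704 has the error.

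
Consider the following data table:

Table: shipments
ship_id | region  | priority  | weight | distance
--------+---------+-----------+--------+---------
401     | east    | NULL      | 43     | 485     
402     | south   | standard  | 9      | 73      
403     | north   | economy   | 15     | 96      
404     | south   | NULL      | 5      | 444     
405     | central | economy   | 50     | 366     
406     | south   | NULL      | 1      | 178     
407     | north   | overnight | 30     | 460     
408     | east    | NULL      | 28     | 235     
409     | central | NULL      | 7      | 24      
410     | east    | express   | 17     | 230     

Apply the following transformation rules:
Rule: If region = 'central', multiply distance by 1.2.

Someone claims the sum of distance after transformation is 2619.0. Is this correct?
No, the correct result is 2669.0.

Step 1: Calculate the correct sum after transformation
Step 2: Apply multiplier 1.2 to records where region = 'central'
Step 3: Correct result = 2669.0
Step 4: Claimed result = 2619.0
Step 5: 2669.0 ≠ 2619.0
Conclusion: The claimed result is incorrect. The correct answer is 2669.0.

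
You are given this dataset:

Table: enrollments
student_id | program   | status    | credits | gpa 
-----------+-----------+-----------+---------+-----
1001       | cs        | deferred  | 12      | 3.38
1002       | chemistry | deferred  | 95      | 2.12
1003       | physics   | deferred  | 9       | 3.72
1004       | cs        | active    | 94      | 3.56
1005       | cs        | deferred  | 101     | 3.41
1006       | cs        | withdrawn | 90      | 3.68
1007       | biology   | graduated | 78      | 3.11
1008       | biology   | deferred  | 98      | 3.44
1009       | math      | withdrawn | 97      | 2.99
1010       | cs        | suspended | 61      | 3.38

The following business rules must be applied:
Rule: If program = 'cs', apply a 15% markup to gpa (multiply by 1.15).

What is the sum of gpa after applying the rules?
35.4

Step 1: Records with program = 'cs' have total gpa = 17.41
Step 2: Apply multiplier: 17.41 × 1.15 = 20.02
Step 3: Other records total: 15.38
Step 4: Final sum = 20.02 + 15.38 = 35.4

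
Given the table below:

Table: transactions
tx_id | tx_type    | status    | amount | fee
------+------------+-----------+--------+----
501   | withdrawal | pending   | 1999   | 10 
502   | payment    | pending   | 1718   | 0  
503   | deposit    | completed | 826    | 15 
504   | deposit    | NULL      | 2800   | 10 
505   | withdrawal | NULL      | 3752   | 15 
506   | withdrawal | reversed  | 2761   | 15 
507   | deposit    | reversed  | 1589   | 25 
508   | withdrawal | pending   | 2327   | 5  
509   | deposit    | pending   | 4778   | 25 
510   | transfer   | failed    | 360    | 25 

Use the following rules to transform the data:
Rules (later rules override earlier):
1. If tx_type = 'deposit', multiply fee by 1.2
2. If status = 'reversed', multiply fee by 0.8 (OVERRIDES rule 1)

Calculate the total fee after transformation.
147.0

Step 1: Rule 2 takes priority for records with status = 'reversed'
  - 2 records: 40 × 0.8 = 32.0
Step 2: Rule 1 applies to remaining records with tx_type = 'deposit'
  - 3 records: 50 × 1.2 = 60.0
Step 3: Other records unchanged: 55
Step 4: Final sum = 32.0 + 60.0 + 55 = 147.0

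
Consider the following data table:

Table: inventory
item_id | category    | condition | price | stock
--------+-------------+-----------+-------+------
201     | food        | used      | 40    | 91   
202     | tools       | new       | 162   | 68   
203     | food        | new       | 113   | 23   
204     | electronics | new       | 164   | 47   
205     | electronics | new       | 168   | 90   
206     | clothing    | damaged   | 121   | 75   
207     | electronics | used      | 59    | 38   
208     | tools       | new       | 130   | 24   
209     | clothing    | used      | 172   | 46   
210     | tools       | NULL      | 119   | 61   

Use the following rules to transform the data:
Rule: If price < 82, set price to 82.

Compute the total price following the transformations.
1313

Step 1: 2 records have price < 82
Step 2: These records originally summed to 99
Step 3: After setting to minimum: 2 × 82 = 164
Step 4: Unaffected records sum: 1149
Step 5: Final sum = 164 + 1149 = 1313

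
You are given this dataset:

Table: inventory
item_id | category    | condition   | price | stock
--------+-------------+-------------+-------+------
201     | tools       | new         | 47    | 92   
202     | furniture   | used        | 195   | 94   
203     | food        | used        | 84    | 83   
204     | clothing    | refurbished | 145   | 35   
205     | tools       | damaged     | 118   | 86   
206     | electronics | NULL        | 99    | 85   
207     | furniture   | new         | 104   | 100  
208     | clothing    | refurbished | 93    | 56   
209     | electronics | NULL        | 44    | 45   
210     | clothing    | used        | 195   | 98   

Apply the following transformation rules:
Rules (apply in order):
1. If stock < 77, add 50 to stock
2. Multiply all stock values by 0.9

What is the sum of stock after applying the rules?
831.6

Step 1: Apply Rule 1 - Add 50 to records with stock < 77
  - 3 records affected: 136 + (3 × 50) = 286
  - Unaffected records: 638
  - Sum after Rule 1: 924
Step 2: Apply Rule 2 - Multiply all by 0.9
  - 924 × 0.9 = 831.6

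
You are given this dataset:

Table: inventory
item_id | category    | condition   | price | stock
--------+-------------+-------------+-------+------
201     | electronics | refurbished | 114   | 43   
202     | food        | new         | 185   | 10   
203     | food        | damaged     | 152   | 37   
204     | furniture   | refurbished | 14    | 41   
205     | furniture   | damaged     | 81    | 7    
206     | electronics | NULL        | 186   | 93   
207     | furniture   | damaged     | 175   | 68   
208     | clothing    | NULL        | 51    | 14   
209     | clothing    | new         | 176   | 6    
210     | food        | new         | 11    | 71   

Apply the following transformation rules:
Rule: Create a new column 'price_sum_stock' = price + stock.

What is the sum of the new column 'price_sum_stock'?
1535

Step 1: For each record, compute price + stock
Example calculations:
  114 + 43 = 157
  185 + 10 = 195
  152 + 37 = 189
  ...
Step 2: Sum all derived values
Step 3: Total = 1535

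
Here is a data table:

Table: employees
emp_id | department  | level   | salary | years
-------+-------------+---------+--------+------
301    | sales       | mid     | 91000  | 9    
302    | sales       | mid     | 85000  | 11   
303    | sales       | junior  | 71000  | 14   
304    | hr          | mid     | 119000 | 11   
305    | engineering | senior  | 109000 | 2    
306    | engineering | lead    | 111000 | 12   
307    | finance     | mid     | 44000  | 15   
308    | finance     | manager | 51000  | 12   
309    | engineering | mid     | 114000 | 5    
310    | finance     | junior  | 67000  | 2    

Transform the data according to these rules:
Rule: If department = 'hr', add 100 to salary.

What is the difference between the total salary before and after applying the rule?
100

Step 1: Original sum of salary = 862000
Step 2: 1 records have department = 'hr'
Step 3: Each affected record changes by 100
Step 4: Total change = 1 × 100 = 100
Step 5: New sum = 862000 + 100 = 862100
Step 6: Difference = |862100 - 862000| = 100
        (Sum increased by 100)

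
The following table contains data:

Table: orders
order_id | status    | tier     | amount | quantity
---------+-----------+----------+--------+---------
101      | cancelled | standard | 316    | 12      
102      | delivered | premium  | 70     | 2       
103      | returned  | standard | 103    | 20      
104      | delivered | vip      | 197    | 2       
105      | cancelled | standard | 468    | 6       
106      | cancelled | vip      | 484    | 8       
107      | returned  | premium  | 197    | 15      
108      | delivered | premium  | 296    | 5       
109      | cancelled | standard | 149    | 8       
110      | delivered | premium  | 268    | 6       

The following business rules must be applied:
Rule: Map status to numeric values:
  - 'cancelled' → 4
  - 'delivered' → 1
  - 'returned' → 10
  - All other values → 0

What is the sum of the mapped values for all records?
40

Step 1: Apply mapping to each record
Step 2: Count by status:
  'cancelled': 4 records × 4 = 16
  'delivered': 4 records × 1 = 4
  'returned': 2 records × 10 = 20
Step 3: Sum all mapped values = 40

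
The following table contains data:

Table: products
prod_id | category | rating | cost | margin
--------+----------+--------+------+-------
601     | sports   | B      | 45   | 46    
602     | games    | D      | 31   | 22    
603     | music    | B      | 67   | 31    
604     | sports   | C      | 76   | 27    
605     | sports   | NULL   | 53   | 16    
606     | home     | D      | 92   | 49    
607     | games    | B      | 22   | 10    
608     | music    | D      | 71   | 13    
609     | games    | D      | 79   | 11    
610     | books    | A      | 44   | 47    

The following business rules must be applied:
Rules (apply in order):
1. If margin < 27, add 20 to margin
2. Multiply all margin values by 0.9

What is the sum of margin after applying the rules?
334.8

Step 1: Apply Rule 1 - Add 20 to records with margin < 27
  - 5 records affected: 72 + (5 × 20) = 172
  - Unaffected records: 200
  - Sum after Rule 1: 372
Step 2: Apply Rule 2 - Multiply all by 0.9
  - 372 × 0.9 = 334.8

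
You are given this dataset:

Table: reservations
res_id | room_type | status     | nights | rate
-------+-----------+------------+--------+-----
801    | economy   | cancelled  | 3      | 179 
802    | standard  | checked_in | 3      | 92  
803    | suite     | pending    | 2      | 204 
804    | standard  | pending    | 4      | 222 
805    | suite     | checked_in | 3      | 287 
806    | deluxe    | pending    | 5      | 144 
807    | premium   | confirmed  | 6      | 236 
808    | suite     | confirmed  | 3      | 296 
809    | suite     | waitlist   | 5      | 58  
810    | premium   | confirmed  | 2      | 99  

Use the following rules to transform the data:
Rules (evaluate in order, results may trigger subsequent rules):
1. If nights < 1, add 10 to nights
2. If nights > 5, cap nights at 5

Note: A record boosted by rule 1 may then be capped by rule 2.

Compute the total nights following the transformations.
35

Step 1: Apply rule 1 to records with nights < 1
  - 0 records get bonus of 10
  - Of these, 0 records then exceed 5 and get capped
Step 2: Apply rule 2 to records with nights > 5
  - 1 records (original) are capped
Step 3: Calculate final sum = 35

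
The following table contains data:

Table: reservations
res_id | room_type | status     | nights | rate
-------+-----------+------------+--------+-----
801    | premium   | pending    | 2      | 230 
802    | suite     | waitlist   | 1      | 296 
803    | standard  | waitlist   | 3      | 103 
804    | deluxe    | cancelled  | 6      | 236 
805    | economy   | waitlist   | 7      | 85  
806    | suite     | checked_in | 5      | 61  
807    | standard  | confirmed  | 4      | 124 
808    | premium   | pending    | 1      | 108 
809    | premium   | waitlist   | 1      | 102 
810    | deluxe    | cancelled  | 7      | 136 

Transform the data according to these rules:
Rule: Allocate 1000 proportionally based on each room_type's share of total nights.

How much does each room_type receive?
deluxe: 351.35, economy: 189.19, premium: 108.11, standard: 189.19, suite: 162.16

Step 1: Calculate total nights = 37
Step 2: Calculate each room_type's proportion:
  deluxe: 13/37 = 35.14% → 351.35
  economy: 7/37 = 18.92% → 189.19
  premium: 4/37 = 10.81% → 108.11
  standard: 7/37 = 18.92% → 189.19
  suite: 6/37 = 16.22% → 162.16
Step 3: Verify: sum of allocations ≈ 1000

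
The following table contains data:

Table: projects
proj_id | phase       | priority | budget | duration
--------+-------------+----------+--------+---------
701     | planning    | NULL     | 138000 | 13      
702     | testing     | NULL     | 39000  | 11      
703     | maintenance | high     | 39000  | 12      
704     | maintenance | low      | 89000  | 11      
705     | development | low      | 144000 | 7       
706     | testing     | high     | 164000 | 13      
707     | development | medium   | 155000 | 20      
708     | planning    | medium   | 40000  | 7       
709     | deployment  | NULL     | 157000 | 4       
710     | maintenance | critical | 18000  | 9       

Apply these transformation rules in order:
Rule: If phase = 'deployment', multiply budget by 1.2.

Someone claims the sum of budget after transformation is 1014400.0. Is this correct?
Yes, the result is correct.

Step 1: Calculate the correct sum after transformation
Step 2: Apply multiplier 1.2 to records where phase = 'deployment'
Step 3: Correct result = 1014400.0
Step 4: Claimed result = 1014400.0
Step 5: 1014400.0 = 1014400.0 ✓
Conclusion: The claimed result is correct.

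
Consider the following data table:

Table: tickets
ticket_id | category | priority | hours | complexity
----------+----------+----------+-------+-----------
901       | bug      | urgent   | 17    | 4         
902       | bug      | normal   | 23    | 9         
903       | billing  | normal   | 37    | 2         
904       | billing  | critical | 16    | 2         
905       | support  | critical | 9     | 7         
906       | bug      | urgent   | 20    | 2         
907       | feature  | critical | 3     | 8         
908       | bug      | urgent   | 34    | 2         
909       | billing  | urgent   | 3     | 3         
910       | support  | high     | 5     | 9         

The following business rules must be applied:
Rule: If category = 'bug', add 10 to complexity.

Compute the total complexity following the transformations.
88

Step 1: Count records where category = 'bug': 4
Step 2: Total bonus added: 4 × 10 = 40
Step 3: Original sum of complexity: 48
Step 4: Final sum = 48 + 40 = 88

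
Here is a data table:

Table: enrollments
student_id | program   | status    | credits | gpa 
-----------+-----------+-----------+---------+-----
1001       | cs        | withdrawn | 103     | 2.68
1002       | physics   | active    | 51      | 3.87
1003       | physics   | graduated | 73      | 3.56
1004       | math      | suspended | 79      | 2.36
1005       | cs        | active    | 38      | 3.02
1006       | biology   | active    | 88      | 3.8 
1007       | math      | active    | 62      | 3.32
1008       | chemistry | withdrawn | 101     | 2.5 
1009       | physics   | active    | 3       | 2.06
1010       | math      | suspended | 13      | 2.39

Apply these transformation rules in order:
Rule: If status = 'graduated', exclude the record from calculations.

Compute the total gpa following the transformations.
26.0

Step 1: Identify records where status = 'graduated'
Step 2: The excluded records sum to 3.56
Step 3: Original total gpa = 29.56
Step 4: Remaining total = 29.56 - 3.56 = 26.0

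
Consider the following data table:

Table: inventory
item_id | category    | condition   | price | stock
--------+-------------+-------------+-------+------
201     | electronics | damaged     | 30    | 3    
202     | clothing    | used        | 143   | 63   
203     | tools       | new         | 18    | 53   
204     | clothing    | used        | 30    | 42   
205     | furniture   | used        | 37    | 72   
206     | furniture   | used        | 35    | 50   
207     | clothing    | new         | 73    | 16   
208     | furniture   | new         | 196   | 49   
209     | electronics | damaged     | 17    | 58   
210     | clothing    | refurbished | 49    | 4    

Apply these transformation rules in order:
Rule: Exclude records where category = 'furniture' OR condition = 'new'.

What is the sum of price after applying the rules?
269

Step 1: Find records where category = 'furniture' OR condition = 'new'
Step 2: 5 records match, summing to 359
Step 3: Original sum: 628
Step 4: Remaining sum = 628 - 359 = 269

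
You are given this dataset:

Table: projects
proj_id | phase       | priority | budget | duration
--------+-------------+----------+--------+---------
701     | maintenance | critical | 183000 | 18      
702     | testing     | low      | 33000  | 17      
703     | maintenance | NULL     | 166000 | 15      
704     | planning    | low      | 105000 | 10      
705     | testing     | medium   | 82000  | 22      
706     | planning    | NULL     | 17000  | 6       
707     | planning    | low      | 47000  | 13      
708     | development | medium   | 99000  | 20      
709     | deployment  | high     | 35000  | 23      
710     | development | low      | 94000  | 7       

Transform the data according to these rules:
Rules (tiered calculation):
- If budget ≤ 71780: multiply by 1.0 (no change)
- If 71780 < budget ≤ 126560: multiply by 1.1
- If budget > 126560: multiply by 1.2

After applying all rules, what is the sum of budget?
968800.0

Step 1: Tier 1 (budget ≤ 71780): 4 records, sum = 132000 × 1.0 = 132000.0
Step 2: Tier 2 (71780 < budget ≤ 126560): 4 records, sum = 380000 × 1.1 = 418000.0
Step 3: Tier 3 (budget > 126560): 2 records, sum = 349000 × 1.2 = 418800.0
Step 4: Final sum = 132000.0 + 418000.0 + 418800.0 = 968800.0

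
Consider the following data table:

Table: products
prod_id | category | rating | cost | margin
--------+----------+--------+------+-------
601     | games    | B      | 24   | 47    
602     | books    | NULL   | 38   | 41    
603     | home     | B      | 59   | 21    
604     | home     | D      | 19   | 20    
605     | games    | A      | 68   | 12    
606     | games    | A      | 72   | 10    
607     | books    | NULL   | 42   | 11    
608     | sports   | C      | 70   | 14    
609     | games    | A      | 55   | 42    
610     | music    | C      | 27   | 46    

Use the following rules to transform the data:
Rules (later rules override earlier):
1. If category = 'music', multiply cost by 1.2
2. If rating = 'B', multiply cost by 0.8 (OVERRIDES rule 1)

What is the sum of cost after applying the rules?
462.8

Step 1: Rule 2 takes priority for records with rating = 'B'
  - 2 records: 83 × 0.8 = 66.4
Step 2: Rule 1 applies to remaining records with category = 'music'
  - 1 records: 27 × 1.2 = 32.4
Step 3: Other records unchanged: 364
Step 4: Final sum = 66.4 + 32.4 + 364 = 462.8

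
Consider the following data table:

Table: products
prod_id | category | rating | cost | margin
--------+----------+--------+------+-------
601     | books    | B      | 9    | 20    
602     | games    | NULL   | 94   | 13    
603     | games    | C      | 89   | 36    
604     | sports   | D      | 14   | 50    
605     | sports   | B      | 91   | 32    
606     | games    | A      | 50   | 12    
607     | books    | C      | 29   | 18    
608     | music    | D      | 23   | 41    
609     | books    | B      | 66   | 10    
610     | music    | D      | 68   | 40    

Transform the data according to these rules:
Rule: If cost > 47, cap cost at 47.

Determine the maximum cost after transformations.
47

Step 1: Original maximum cost = 94
Step 2: Apply cap at 47
Step 3: 6 records had cost > 47 and were capped
Step 4: Maximum after transformation = 47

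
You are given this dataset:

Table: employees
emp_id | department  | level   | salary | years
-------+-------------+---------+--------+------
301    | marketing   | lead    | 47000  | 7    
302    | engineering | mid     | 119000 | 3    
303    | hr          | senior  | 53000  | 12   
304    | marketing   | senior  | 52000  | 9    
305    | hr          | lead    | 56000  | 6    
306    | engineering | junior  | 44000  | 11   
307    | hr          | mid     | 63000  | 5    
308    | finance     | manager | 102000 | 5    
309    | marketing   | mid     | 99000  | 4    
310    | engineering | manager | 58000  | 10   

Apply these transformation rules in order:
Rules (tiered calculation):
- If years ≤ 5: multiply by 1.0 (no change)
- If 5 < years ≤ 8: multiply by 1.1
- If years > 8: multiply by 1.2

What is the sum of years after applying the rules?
81.7

Step 1: Tier 1 (years ≤ 5): 4 records, sum = 17 × 1.0 = 17.0
Step 2: Tier 2 (5 < years ≤ 8): 2 records, sum = 13 × 1.1 = 14.3
Step 3: Tier 3 (years > 8): 4 records, sum = 42 × 1.2 = 50.4
Step 4: Final sum = 17.0 + 14.3 + 50.4 = 81.7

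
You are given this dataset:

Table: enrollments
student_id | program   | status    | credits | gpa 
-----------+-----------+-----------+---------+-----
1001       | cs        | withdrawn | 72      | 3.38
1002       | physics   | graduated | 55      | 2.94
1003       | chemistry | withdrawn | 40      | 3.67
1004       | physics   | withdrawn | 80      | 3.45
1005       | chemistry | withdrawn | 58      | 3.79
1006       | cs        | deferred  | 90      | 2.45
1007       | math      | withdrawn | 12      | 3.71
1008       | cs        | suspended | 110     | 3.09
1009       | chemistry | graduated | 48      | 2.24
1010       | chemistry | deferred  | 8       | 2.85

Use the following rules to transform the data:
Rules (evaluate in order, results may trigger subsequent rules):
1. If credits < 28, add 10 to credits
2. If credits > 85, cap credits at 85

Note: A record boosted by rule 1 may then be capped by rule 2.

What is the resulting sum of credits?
563

Step 1: Apply rule 1 to records with credits < 28
  - 2 records get bonus of 10
  - Of these, 0 records then exceed 85 and get capped
Step 2: Apply rule 2 to records with credits > 85
  - 2 records (original) are capped
Step 3: Calculate final sum = 563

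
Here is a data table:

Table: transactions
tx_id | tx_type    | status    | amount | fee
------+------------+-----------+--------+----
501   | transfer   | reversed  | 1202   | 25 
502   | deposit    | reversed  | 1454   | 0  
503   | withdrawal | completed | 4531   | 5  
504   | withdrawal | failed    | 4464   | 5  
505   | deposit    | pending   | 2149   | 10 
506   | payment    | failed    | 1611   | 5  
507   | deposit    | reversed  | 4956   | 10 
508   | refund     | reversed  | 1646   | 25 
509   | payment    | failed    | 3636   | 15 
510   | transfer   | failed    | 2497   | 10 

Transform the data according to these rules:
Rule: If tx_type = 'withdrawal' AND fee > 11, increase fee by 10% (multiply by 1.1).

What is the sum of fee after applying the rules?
110

Step 1: Find records where tx_type = 'withdrawal' AND fee > 11
Step 2: 0 records match, summing to 0
Step 3: After multiplier: 0 × 1.1 = 0.0
Step 4: Unaffected records sum: 110
Step 5: Final sum = 0.0 + 110 = 110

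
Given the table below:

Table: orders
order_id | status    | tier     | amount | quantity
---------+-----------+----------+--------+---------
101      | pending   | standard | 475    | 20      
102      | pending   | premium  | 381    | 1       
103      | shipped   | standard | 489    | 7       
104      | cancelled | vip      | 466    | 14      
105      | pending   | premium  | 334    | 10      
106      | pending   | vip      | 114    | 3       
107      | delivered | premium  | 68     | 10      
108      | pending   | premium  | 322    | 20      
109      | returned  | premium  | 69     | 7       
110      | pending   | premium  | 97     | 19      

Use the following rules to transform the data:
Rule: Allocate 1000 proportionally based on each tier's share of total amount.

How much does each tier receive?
premium: 451.51, standard: 342.45, vip: 206.04

Step 1: Calculate total amount = 2815
Step 2: Calculate each tier's proportion:
  premium: 1271/2815 = 45.15% → 451.51
  standard: 964/2815 = 34.25% → 342.45
  vip: 580/2815 = 20.60% → 206.04
Step 3: Verify: sum of allocations ≈ 1000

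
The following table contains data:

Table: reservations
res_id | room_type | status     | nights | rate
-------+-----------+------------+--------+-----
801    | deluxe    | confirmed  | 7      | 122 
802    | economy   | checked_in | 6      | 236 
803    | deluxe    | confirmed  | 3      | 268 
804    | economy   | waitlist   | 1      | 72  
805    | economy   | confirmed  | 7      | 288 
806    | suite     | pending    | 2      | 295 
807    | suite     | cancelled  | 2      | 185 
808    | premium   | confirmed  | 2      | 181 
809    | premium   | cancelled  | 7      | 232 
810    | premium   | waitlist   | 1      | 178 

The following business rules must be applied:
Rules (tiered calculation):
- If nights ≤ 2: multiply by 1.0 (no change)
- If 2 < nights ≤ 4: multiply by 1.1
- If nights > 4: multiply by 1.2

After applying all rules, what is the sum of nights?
43.7

Step 1: Tier 1 (nights ≤ 2): 5 records, sum = 8 × 1.0 = 8.0
Step 2: Tier 2 (2 < nights ≤ 4): 1 records, sum = 3 × 1.1 = 3.3
Step 3: Tier 3 (nights > 4): 4 records, sum = 27 × 1.2 = 32.4
Step 4: Final sum = 8.0 + 3.3 + 32.4 = 43.7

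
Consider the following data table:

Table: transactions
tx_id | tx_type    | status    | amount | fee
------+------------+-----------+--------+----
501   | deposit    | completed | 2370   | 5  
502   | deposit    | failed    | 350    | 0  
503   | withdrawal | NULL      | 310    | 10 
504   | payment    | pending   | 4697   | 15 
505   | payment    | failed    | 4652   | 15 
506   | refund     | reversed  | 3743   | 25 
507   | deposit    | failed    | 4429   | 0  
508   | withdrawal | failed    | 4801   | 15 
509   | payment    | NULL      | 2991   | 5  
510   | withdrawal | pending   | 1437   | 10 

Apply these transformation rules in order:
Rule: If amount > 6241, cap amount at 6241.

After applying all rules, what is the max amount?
4801

Step 1: Original maximum amount = 4801
Step 2: Check cap of 6241 against maximum
Step 3: No records exceed the cap (max 4801 <= cap 6241), so no capping applies
Step 4: Maximum after transformation = 4801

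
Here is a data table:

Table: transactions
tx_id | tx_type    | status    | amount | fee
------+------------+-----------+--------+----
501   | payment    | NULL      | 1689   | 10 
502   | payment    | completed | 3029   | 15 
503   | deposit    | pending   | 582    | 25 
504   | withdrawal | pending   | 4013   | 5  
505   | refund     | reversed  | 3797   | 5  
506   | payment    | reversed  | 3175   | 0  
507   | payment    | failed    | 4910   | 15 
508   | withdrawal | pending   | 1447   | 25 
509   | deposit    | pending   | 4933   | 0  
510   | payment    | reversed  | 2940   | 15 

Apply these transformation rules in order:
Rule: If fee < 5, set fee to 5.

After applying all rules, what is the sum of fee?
125

Step 1: 2 records have fee < 5
Step 2: These records originally summed to 0
Step 3: After setting to minimum: 2 × 5 = 10
Step 4: Unaffected records sum: 115
Step 5: Final sum = 10 + 115 = 125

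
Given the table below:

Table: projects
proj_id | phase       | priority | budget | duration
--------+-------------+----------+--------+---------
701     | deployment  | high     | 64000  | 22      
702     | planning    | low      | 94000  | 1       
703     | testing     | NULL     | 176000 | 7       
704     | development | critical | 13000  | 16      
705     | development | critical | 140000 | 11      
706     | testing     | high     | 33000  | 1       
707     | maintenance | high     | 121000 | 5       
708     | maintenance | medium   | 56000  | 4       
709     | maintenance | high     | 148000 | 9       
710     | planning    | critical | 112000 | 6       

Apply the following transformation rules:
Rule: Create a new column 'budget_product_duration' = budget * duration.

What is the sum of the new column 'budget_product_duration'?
7348000

Step 1: For each record, compute budget * duration
Example calculations:
  64000 * 22 = 1408000
  94000 * 1 = 94000
  176000 * 7 = 1232000
  ...
Step 2: Sum all derived values
Step 3: Total = 7348000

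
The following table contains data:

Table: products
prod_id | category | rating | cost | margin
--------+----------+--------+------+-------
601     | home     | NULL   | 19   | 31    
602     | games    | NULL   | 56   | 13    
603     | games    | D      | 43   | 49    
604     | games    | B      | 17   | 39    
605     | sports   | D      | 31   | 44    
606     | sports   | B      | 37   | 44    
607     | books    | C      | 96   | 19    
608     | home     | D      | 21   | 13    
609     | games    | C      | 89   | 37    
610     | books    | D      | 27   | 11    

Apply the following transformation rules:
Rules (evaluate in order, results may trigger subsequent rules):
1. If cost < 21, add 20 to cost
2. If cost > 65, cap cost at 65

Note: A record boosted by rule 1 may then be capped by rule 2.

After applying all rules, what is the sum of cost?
421

Step 1: Apply rule 1 to records with cost < 21
  - 2 records get bonus of 20
  - Of these, 0 records then exceed 65 and get capped
Step 2: Apply rule 2 to records with cost > 65
  - 2 records (original) are capped
Step 3: Calculate final sum = 421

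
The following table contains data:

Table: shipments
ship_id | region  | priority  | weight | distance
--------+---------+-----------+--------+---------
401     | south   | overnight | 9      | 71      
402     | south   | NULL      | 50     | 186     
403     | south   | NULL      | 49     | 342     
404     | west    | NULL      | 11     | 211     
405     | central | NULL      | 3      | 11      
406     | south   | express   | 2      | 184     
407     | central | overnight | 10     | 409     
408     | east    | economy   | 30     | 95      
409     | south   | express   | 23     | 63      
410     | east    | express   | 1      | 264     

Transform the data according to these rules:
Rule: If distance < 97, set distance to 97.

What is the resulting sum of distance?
1984

Step 1: 4 records have distance < 97
Step 2: These records originally summed to 240
Step 3: After setting to minimum: 4 × 97 = 388
Step 4: Unaffected records sum: 1596
Step 5: Final sum = 388 + 1596 = 1984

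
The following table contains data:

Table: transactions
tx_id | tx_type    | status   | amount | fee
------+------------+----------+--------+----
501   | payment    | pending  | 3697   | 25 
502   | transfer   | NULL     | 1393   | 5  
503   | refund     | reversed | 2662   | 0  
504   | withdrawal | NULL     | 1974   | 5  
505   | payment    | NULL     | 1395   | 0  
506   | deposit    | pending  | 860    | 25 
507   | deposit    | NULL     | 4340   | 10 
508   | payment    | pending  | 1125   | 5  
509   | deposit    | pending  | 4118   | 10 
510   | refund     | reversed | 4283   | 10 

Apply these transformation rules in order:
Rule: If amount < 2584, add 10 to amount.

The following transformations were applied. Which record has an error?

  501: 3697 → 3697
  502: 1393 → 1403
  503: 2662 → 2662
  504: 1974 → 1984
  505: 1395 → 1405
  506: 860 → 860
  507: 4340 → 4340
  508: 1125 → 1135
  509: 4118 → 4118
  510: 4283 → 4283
Record 506 has an error. The correct transformed value should be 870, not 860.

Step 1: Check each record against the rule
Step 2: Record 506 has amount = 860
Step 3: Since 860 < 2584, the bonus should have been applied
Step 4: Correct value = 870, but claimed value = 860
Conclusion: Record 506 has the error.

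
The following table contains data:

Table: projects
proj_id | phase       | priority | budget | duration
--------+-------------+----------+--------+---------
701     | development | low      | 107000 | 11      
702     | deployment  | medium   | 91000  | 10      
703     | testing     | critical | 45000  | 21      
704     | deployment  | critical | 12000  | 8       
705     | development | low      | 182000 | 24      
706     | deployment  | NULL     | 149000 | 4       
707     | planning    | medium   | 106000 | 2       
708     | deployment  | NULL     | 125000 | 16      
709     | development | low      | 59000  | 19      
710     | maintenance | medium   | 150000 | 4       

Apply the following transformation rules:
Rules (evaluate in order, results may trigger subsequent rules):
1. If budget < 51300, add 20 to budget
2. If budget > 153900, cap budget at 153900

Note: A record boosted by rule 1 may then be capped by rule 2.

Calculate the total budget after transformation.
997940

Step 1: Apply rule 1 to records with budget < 51300
  - 2 records get bonus of 20
  - Of these, 0 records then exceed 153900 and get capped
Step 2: Apply rule 2 to records with budget > 153900
  - 1 records (original) are capped
Step 3: Calculate final sum = 997940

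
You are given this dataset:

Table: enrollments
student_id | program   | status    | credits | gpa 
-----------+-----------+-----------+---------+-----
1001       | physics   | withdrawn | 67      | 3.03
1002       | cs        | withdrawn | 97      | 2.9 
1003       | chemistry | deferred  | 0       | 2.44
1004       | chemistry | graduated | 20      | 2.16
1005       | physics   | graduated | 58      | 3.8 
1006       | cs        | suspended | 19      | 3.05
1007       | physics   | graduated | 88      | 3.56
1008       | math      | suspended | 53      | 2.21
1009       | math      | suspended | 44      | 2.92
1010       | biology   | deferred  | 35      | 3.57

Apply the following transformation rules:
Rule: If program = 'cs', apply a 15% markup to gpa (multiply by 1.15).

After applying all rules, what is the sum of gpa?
30.53

Step 1: Records with program = 'cs' have total gpa = 5.95
Step 2: Apply multiplier: 5.95 × 1.15 = 6.84
Step 3: Other records total: 23.69
Step 4: Final sum = 6.84 + 23.69 = 30.53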